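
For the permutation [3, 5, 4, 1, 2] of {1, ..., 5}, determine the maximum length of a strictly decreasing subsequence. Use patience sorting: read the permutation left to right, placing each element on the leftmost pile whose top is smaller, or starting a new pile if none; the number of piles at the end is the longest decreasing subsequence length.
3: new pile. tops = [3]
5: onto pile 1 (replacing 3). tops = [5]
4: new pile. tops = [5, 4]
1: new pile. tops = [5, 4, 1]
2: onto pile 3 (replacing 1). tops = [5, 4, 2]

3 piles, so the longest decreasing subsequence has length 3.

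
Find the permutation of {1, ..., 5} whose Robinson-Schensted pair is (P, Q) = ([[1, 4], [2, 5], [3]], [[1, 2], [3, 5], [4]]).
Reverse the RSK construction: for i from n down to 1, find the cell of Q containing i, remove the entry at that cell from P, and reverse-bump it up through P; the value ejected from row 1 is w(i).

Step i=5: Q has 5 at row 2, column 2; remove 5 from row 2 of P and reverse-bump: 5 enters row 1 and ejects 4. So w(5) = 4. P is now [[1, 5], [2], [3]].
Step i=4: Q has 4 at row 3, column 1; remove 3 from row 3 of P and reverse-bump: 3 enters row 2 and ejects 2; 2 enters row 1 and ejects 1. So w(4) = 1. P is now [[2, 5], [3]].
Step i=3: Q has 3 at row 2, column 1; remove 3 from row 2 of P and reverse-bump: 3 enters row 1 and ejects 2. So w(3) = 2. P is now [[3, 5]].
Step i=2: Q has 2 at row 1, column 2; remove that cell from P, ejecting 5. So w(2) = 5. P is now [[3]].
Step i=1: Q has 1 at row 1, column 1; remove that cell from P, ejecting 3. So w(1) = 3. P is now [].

So w = 3 5 2 1 4.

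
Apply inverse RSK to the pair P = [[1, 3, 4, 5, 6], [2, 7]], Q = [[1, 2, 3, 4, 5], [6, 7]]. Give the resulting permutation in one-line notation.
2 3 4 5 7 1 6

Reverse the RSK construction: for i from n down to 1, find the cell of Q containing i, remove the entry at that cell from P, and reverse-bump it up through P; the value ejected from row 1 is w(i).

Step i=7: Q has 7 at row 2, column 2; remove 7 from row 2 of P and reverse-bump: 7 enters row 1 and ejects 6. So w(7) = 6. P is now [[1, 3, 4, 5, 7], [2]].
Step i=6: Q has 6 at row 2, column 1; remove 2 from row 2 of P and reverse-bump: 2 enters row 1 and ejects 1. So w(6) = 1. P is now [[2, 3, 4, 5, 7]].
Step i=5: Q has 5 at row 1, column 5; remove that cell from P, ejecting 7. So w(5) = 7. P is now [[2, 3, 4, 5]].
Step i=4: Q has 4 at row 1, column 4; remove that cell from P, ejecting 5. So w(4) = 5. P is now [[2, 3, 4]].
Step i=3: Q has 3 at row 1, column 3; remove that cell from P, ejecting 4. So w(3) = 4. P is now [[2, 3]].
Step i=2: Q has 2 at row 1, column 2; remove that cell from P, ejecting 3. So w(2) = 3. P is now [[2]].
Step i=1: Q has 1 at row 1, column 1; remove that cell from P, ejecting 2. So w(1) = 2. P is now [].

So w = 2 3 4 5 7 1 6.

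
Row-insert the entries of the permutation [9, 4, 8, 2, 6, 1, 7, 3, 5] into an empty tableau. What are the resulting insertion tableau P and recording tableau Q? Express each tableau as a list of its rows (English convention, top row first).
Insert each entry of the permutation into P by Schensted row insertion, recording in Q the position of each new cell.

Insert 9: appended to row 1. P = [[9]].
Insert 4: 4 bumps 9 from row 1; 9 starts row 2. P = [[4], [9]].
Insert 8: appended to row 1. P = [[4, 8], [9]].
Insert 2: 2 bumps 4 from row 1; 4 bumps 9 from row 2; 9 starts row 3. P = [[2, 8], [4], [9]].
Insert 6: 6 bumps 8 from row 1; 8 appends to row 2. P = [[2, 6], [4, 8], [9]].
Insert 1: 1 bumps 2 from row 1; 2 bumps 4 from row 2; 4 bumps 9 from row 3; 9 starts row 4. P = [[1, 6], [2, 8], [4], [9]].
Insert 7: appended to row 1. P = [[1, 6, 7], [2, 8], [4], [9]].
Insert 3: 3 bumps 6 from row 1; 6 bumps 8 from row 2; 8 appends to row 3. P = [[1, 3, 7], [2, 6], [4, 8], [9]].
Insert 5: 5 bumps 7 from row 1; 7 appends to row 2. P = [[1, 3, 5], [2, 6, 7], [4, 8], [9]].

So P = [[1, 3, 5], [2, 6, 7], [4, 8], [9]], Q = [[1, 3, 7], [2, 5, 9], [4, 8], [6]].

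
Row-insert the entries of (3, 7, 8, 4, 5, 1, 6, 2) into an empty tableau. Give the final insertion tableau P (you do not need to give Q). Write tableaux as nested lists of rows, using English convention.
P = [[1, 2, 5, 6], [3, 4], [7, 8]]

After inserting 3: P = [[3]].
After inserting 7: P = [[3, 7]].
After inserting 8: P = [[3, 7, 8]].
After inserting 4: P = [[3, 4, 8], [7]].
After inserting 5: P = [[3, 4, 5], [7, 8]].
After inserting 1: P = [[1, 4, 5], [3, 8], [7]].
After inserting 6: P = [[1, 4, 5, 6], [3, 8], [7]].
After inserting 2: P = [[1, 2, 5, 6], [3, 4], [7, 8]].

So P = [[1, 2, 5, 6], [3, 4], [7, 8]].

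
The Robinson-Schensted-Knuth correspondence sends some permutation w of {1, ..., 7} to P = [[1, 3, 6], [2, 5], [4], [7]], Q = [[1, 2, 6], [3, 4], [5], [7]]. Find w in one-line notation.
Reverse RSK: for i = n, n-1, ..., 1, locate i in Q, remove the corresponding corner cell from P, and reverse-bump its entry up through P; the value ejected from row 1 is w(i).

So w = 4 7 2 5 3 6 1.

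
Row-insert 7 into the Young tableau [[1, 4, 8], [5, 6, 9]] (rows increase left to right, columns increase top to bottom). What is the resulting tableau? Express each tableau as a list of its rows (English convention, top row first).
[[1, 4, 7], [5, 6, 8], [9]]

In row 1, 7 replaces 8 (the leftmost entry greater than 7); 8 is bumped to row 2. In row 2, 8 replaces 9 (the leftmost entry greater than 8); 9 is bumped to row 3. 9 starts a new row 3. The new tableau is [[1, 4, 7], [5, 6, 8], [9]].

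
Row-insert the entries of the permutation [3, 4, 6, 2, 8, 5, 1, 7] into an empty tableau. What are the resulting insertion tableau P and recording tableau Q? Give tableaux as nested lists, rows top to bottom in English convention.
Insert each entry of the permutation into P by Schensted row insertion, recording in Q the position of each new cell.

Insert 3: appended to row 1. P = [[3]], Q = [[1]].
Insert 4: appended to row 1. P = [[3, 4]], Q = [[1, 2]].
Insert 6: appended to row 1. P = [[3, 4, 6]], Q = [[1, 2, 3]].
Insert 2: 2 bumps 3 from row 1; 3 starts row 2. P = [[2, 4, 6], [3]], Q = [[1, 2, 3], [4]].
Insert 8: appended to row 1. P = [[2, 4, 6, 8], [3]], Q = [[1, 2, 3, 5], [4]].
Insert 5: 5 bumps 6 from row 1; 6 appends to row 2. P = [[2, 4, 5, 8], [3, 6]], Q = [[1, 2, 3, 5], [4, 6]].
Insert 1: 1 bumps 2 from row 1; 2 bumps 3 from row 2; 3 starts row 3. P = [[1, 4, 5, 8], [2, 6], [3]], Q = [[1, 2, 3, 5], [4, 6], [7]].
Insert 7: 7 bumps 8 from row 1; 8 appends to row 2. P = [[1, 4, 5, 7], [2, 6, 8], [3]], Q = [[1, 2, 3, 5], [4, 6, 8], [7]].

So P = [[1, 4, 5, 7], [2, 6, 8], [3]], Q = [[1, 2, 3, 5], [4, 6, 8], [7]].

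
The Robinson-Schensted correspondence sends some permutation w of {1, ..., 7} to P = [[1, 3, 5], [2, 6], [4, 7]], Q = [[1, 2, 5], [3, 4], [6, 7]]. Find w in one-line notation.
4 7 2 3 6 1 5

Reverse the RSK construction: for i from n down to 1, find the cell of Q containing i, remove the entry at that cell from P, and reverse-bump it up through P; the value ejected from row 1 is w(i).

Step i=7: Q has 7 at row 3, column 2; remove 7 from row 3 of P and reverse-bump: 7 enters row 2 and ejects 6; 6 enters row 1 and ejects 5. So w(7) = 5. P is now [[1, 3, 6], [2, 7], [4]].
Step i=6: Q has 6 at row 3, column 1; remove 4 from row 3 of P and reverse-bump: 4 enters row 2 and ejects 2; 2 enters row 1 and ejects 1. So w(6) = 1. P is now [[2, 3, 6], [4, 7]].
Step i=5: Q has 5 at row 1, column 3; remove that cell from P, ejecting 6. So w(5) = 6. P is now [[2, 3], [4, 7]].
Step i=4: Q has 4 at row 2, column 2; remove 7 from row 2 of P and reverse-bump: 7 enters row 1 and ejects 3. So w(4) = 3. P is now [[2, 7], [4]].
Step i=3: Q has 3 at row 2, column 1; remove 4 from row 2 of P and reverse-bump: 4 enters row 1 and ejects 2. So w(3) = 2. P is now [[4, 7]].
Step i=2: Q has 2 at row 1, column 2; remove that cell from P, ejecting 7. So w(2) = 7. P is now [[4]].
Step i=1: Q has 1 at row 1, column 1; remove that cell from P, ejecting 4. So w(1) = 4. P is now [].

So w = 4 7 2 3 6 1 5.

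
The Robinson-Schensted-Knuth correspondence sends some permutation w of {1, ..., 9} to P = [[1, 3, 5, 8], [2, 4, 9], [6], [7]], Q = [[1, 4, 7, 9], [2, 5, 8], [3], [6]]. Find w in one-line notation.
Reverse the RSK construction: for i from n down to 1, find the cell of Q containing i, remove the entry at that cell from P, and reverse-bump it up through P; the value ejected from row 1 is w(i).

Step i=9: Q has 9 at row 1, column 4; remove that cell from P, ejecting 8. So w(9) = 8. P is now [[1, 3, 5], [2, 4, 9], [6], [7]].
Step i=8: Q has 8 at row 2, column 3; remove 9 from row 2 of P and reverse-bump: 9 enters row 1 and ejects 5. So w(8) = 5. P is now [[1, 3, 9], [2, 4], [6], [7]].
Step i=7: Q has 7 at row 1, column 3; remove that cell from P, ejecting 9. So w(7) = 9. P is now [[1, 3], [2, 4], [6], [7]].
Step i=6: Q has 6 at row 4, column 1; remove 7 from row 4 of P and reverse-bump: 7 enters row 3 and ejects 6; 6 enters row 2 and ejects 4; 4 enters row 1 and ejects 3. So w(6) = 3. P is now [[1, 4], [2, 6], [7]].
Step i=5: Q has 5 at row 2, column 2; remove 6 from row 2 of P and reverse-bump: 6 enters row 1 and ejects 4. So w(5) = 4. P is now [[1, 6], [2], [7]].
Step i=4: Q has 4 at row 1, column 2; remove that cell from P, ejecting 6. So w(4) = 6. P is now [[1], [2], [7]].
Step i=3: Q has 3 at row 3, column 1; remove 7 from row 3 of P and reverse-bump: 7 enters row 2 and ejects 2; 2 enters row 1 and ejects 1. So w(3) = 1. P is now [[2], [7]].
Step i=2: Q has 2 at row 2, column 1; remove 7 from row 2 of P and reverse-bump: 7 enters row 1 and ejects 2. So w(2) = 2. P is now [[7]].
Step i=1: Q has 1 at row 1, column 1; remove that cell from P, ejecting 7. So w(1) = 7. P is now [].

So w = 7 2 1 6 4 3 9 5 8.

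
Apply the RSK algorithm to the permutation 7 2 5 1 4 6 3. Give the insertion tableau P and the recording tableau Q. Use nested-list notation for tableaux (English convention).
P = [[1, 3, 6], [2, 4], [5], [7]], Q = [[1, 3, 6], [2, 5], [4], [7]]

Insert each entry of the permutation into P by Schensted row insertion, recording in Q the position of each new cell.

Insert 7: appended to row 1. P = [[7]], Q = [[1]].
Insert 2: 2 bumps 7 from row 1; 7 starts row 2. P = [[2], [7]], Q = [[1], [2]].
Insert 5: appended to row 1. P = [[2, 5], [7]], Q = [[1, 3], [2]].
Insert 1: 1 bumps 2 from row 1; 2 bumps 7 from row 2; 7 starts row 3. P = [[1, 5], [2], [7]], Q = [[1, 3], [2], [4]].
Insert 4: 4 bumps 5 from row 1; 5 appends to row 2. P = [[1, 4], [2, 5], [7]], Q = [[1, 3], [2, 5], [4]].
Insert 6: appended to row 1. P = [[1, 4, 6], [2, 5], [7]], Q = [[1, 3, 6], [2, 5], [4]].
Insert 3: 3 bumps 4 from row 1; 4 bumps 5 from row 2; 5 bumps 7 from row 3; 7 starts row 4. P = [[1, 3, 6], [2, 4], [5], [7]], Q = [[1, 3, 6], [2, 5], [4], [7]].

So P = [[1, 3, 6], [2, 4], [5], [7]], Q = [[1, 3, 6], [2, 5], [4], [7]].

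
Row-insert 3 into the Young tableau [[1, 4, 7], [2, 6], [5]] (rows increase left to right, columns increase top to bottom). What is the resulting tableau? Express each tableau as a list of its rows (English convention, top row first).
[[1, 3, 7], [2, 4], [5, 6]]

In row 1, 3 replaces 4 (the leftmost entry greater than 3); 4 is bumped to row 2. In row 2, 4 replaces 6 (the leftmost entry greater than 4); 6 is bumped to row 3. 6 is appended to row 3. The new tableau is [[1, 3, 7], [2, 4], [5, 6]].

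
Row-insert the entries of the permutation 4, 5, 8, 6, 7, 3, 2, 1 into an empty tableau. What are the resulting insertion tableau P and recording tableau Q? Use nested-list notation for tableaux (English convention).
Insert each entry of the permutation into P by Schensted row insertion, recording in Q the position of each new cell.

Insert 4: appended to row 1. P = [[4]], Q = [[1]].
Insert 5: appended to row 1. P = [[4, 5]], Q = [[1, 2]].
Insert 8: appended to row 1. P = [[4, 5, 8]], Q = [[1, 2, 3]].
Insert 6: 6 bumps 8 from row 1; 8 starts row 2. P = [[4, 5, 6], [8]], Q = [[1, 2, 3], [4]].
Insert 7: appended to row 1. P = [[4, 5, 6, 7], [8]], Q = [[1, 2, 3, 5], [4]].
Insert 3: 3 bumps 4 from row 1; 4 bumps 8 from row 2; 8 starts row 3. P = [[3, 5, 6, 7], [4], [8]], Q = [[1, 2, 3, 5], [4], [6]].
Insert 2: 2 bumps 3 from row 1; 3 bumps 4 from row 2; 4 bumps 8 from row 3; 8 starts row 4. P = [[2, 5, 6, 7], [3], [4], [8]], Q = [[1, 2, 3, 5], [4], [6], [7]].
Insert 1: 1 bumps 2 from row 1; 2 bumps 3 from row 2; 3 bumps 4 from row 3; 4 bumps 8 from row 4; 8 starts row 5. P = [[1, 5, 6, 7], [2], [3], [4], [8]], Q = [[1, 2, 3, 5], [4], [6], [7], [8]].

So P = [[1, 5, 6, 7], [2], [3], [4], [8]], Q = [[1, 2, 3, 5], [4], [6], [7], [8]].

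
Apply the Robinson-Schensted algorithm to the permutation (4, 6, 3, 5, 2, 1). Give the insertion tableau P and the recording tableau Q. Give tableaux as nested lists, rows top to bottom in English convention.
P = [[1, 5], [2, 6], [3], [4]], Q = [[1, 2], [3, 4], [5], [6]]

Insert each entry of the permutation into P by Schensted row insertion, recording in Q the position of each new cell.

Insert 4: appended to row 1. P = [[4]].
Insert 6: appended to row 1. P = [[4, 6]].
Insert 3: 3 bumps 4 from row 1; 4 starts row 2. P = [[3, 6], [4]].
Insert 5: 5 bumps 6 from row 1; 6 appends to row 2. P = [[3, 5], [4, 6]].
Insert 2: 2 bumps 3 from row 1; 3 bumps 4 from row 2; 4 starts row 3. P = [[2, 5], [3, 6], [4]].
Insert 1: 1 bumps 2 from row 1; 2 bumps 3 from row 2; 3 bumps 4 from row 3; 4 starts row 4. P = [[1, 5], [2, 6], [3], [4]].

So P = [[1, 5], [2, 6], [3], [4]], Q = [[1, 2], [3, 4], [5], [6]].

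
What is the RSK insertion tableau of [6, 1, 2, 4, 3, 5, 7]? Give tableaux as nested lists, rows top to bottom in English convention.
P = [[1, 2, 3, 5, 7], [4], [6]]

Insert 6: appended to row 1. P = [[6]].
Insert 1: 1 bumps 6 from row 1; 6 starts row 2. P = [[1], [6]].
Insert 2: appended to row 1. P = [[1, 2], [6]].
Insert 4: appended to row 1. P = [[1, 2, 4], [6]].
Insert 3: 3 bumps 4 from row 1; 4 bumps 6 from row 2; 6 starts row 3. P = [[1, 2, 3], [4], [6]].
Insert 5: appended to row 1. P = [[1, 2, 3, 5], [4], [6]].
Insert 7: appended to row 1. P = [[1, 2, 3, 5, 7], [4], [6]].

So P = [[1, 2, 3, 5, 7], [4], [6]].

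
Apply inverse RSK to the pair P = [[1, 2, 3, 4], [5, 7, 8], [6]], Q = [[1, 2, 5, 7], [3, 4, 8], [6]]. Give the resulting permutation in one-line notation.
6 7 1 2 5 3 8 4

Reverse the RSK construction: for i from n down to 1, find the cell of Q containing i, remove the entry at that cell from P, and reverse-bump it up through P; the value ejected from row 1 is w(i).

Step i=8: Q has 8 at row 2, column 3; remove 8 from row 2 of P and reverse-bump: 8 enters row 1 and ejects 4. So w(8) = 4. P is now [[1, 2, 3, 8], [5, 7], [6]].
Step i=7: Q has 7 at row 1, column 4; remove that cell from P, ejecting 8. So w(7) = 8. P is now [[1, 2, 3], [5, 7], [6]].
Step i=6: Q has 6 at row 3, column 1; remove 6 from row 3 of P and reverse-bump: 6 enters row 2 and ejects 5; 5 enters row 1 and ejects 3. So w(6) = 3. P is now [[1, 2, 5], [6, 7]].
Step i=5: Q has 5 at row 1, column 3; remove that cell from P, ejecting 5. So w(5) = 5. P is now [[1, 2], [6, 7]].
Step i=4: Q has 4 at row 2, column 2; remove 7 from row 2 of P and reverse-bump: 7 enters row 1 and ejects 2. So w(4) = 2. P is now [[1, 7], [6]].
Step i=3: Q has 3 at row 2, column 1; remove 6 from row 2 of P and reverse-bump: 6 enters row 1 and ejects 1. So w(3) = 1. P is now [[6, 7]].
Step i=2: Q has 2 at row 1, column 2; remove that cell from P, ejecting 7. So w(2) = 7. P is now [[6]].
Step i=1: Q has 1 at row 1, column 1; remove that cell from P, ejecting 6. So w(1) = 6. P is now [].

So w = 6 7 1 2 5 3 8 4.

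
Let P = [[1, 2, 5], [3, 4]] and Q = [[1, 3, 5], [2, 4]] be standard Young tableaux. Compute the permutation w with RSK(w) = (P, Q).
3 1 4 2 5

Reverse RSK: for i = n, n-1, ..., 1, locate i in Q, remove the corresponding corner cell from P, and reverse-bump its entry up through P; the value ejected from row 1 is w(i).

So w = 3 1 4 2 5.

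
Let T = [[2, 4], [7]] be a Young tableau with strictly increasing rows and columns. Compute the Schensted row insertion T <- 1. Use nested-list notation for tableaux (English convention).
In row 1, 1 replaces 2 (the leftmost entry greater than 1); 2 is bumped to row 2. In row 2, 2 replaces 7 (the leftmost entry greater than 2); 7 is bumped to row 3. 7 starts a new row 3. The new tableau is [[1, 4], [2], [7]].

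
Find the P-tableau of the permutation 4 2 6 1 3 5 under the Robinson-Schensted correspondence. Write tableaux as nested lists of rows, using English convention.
Insert 4: appended to row 1. P = [[4]].
Insert 2: 2 bumps 4 from row 1; 4 starts row 2. P = [[2], [4]].
Insert 6: appended to row 1. P = [[2, 6], [4]].
Insert 1: 1 bumps 2 from row 1; 2 bumps 4 from row 2; 4 starts row 3. P = [[1, 6], [2], [4]].
Insert 3: 3 bumps 6 from row 1; 6 appends to row 2. P = [[1, 3], [2, 6], [4]].
Insert 5: appended to row 1. P = [[1, 3, 5], [2, 6], [4]].

So P = [[1, 3, 5], [2, 6], [4]].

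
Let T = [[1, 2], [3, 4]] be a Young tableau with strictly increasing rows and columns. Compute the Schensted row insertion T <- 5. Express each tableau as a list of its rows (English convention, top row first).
5 is larger than every entry of row 1, so it is appended to row 1. The new tableau is [[1, 2, 5], [3, 4]].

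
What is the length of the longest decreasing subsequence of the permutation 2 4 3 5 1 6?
3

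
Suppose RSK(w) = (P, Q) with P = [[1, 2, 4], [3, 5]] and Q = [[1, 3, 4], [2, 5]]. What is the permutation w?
Reverse the RSK construction: for i from n down to 1, find the cell of Q containing i, remove the entry at that cell from P, and reverse-bump it up through P; the value ejected from row 1 is w(i).

Step i=5: Q has 5 at row 2, column 2; remove 5 from row 2 of P and reverse-bump: 5 enters row 1 and ejects 4. So w(5) = 4. P is now [[1, 2, 5], [3]].
Step i=4: Q has 4 at row 1, column 3; remove that cell from P, ejecting 5. So w(4) = 5. P is now [[1, 2], [3]].
Step i=3: Q has 3 at row 1, column 2; remove that cell from P, ejecting 2. So w(3) = 2. P is now [[1], [3]].
Step i=2: Q has 2 at row 2, column 1; remove 3 from row 2 of P and reverse-bump: 3 enters row 1 and ejects 1. So w(2) = 1. P is now [[3]].
Step i=1: Q has 1 at row 1, column 1; remove that cell from P, ejecting 3. So w(1) = 3. P is now [].

So w = 3 1 2 5 4.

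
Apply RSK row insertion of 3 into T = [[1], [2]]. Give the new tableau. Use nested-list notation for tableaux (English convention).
3 is larger than every entry of row 1, so it is appended to row 1. The new tableau is [[1, 3], [2]].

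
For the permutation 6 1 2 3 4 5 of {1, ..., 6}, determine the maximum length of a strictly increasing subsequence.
5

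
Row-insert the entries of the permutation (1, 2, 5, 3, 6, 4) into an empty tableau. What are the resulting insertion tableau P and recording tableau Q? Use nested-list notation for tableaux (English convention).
Insert each entry of the permutation into P by Schensted row insertion, recording in Q the position of each new cell.

After inserting 1: P = [[1]].
After inserting 2: P = [[1, 2]].
After inserting 5: P = [[1, 2, 5]].
After inserting 3: P = [[1, 2, 3], [5]].
After inserting 6: P = [[1, 2, 3, 6], [5]].
After inserting 4: P = [[1, 2, 3, 4], [5, 6]].

So P = [[1, 2, 3, 4], [5, 6]], Q = [[1, 2, 3, 5], [4, 6]].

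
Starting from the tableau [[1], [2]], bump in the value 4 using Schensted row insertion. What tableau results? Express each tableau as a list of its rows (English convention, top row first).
[[1, 4], [2]]

4 is larger than every entry of row 1, so it is appended to row 1. The new tableau is [[1, 4], [2]].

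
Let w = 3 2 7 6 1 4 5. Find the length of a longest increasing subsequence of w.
3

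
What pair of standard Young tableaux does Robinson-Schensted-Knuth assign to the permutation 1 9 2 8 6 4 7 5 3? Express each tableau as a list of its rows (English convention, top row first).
P = [[1, 2, 3, 5], [4, 7], [6], [8], [9]], Q = [[1, 2, 4, 7], [3, 8], [5], [6], [9]]

Insert each entry of the permutation into P by Schensted row insertion, recording in Q the position of each new cell.

Insert 1: appended to row 1. P = [[1]].
Insert 9: appended to row 1. P = [[1, 9]].
Insert 2: 2 bumps 9 from row 1; 9 starts row 2. P = [[1, 2], [9]].
Insert 8: appended to row 1. P = [[1, 2, 8], [9]].
Insert 6: 6 bumps 8 from row 1; 8 bumps 9 from row 2; 9 starts row 3. P = [[1, 2, 6], [8], [9]].
Insert 4: 4 bumps 6 from row 1; 6 bumps 8 from row 2; 8 bumps 9 from row 3; 9 starts row 4. P = [[1, 2, 4], [6], [8], [9]].
Insert 7: appended to row 1. P = [[1, 2, 4, 7], [6], [8], [9]].
Insert 5: 5 bumps 7 from row 1; 7 appends to row 2. P = [[1, 2, 4, 5], [6, 7], [8], [9]].
Insert 3: 3 bumps 4 from row 1; 4 bumps 6 from row 2; 6 bumps 8 from row 3; 8 bumps 9 from row 4; 9 starts row 5. P = [[1, 2, 3, 5], [4, 7], [6], [8], [9]].

So P = [[1, 2, 3, 5], [4, 7], [6], [8], [9]], Q = [[1, 2, 4, 7], [3, 8], [5], [6], [9]].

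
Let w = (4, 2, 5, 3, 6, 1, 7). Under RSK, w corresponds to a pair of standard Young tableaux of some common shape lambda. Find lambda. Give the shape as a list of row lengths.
RSK row insertion gives P = [[1, 3, 6, 7], [2, 5], [4]], which has shape [4, 2, 1].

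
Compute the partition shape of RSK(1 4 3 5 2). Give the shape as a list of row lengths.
Row-insert each entry into an empty tableau.

After inserting 1: P = [[1]].
After inserting 4: P = [[1, 4]].
After inserting 3: P = [[1, 3], [4]].
After inserting 5: P = [[1, 3, 5], [4]].
After inserting 2: P = [[1, 2, 5], [3], [4]].

The final insertion tableau P = [[1, 2, 5], [3], [4]] has shape [3, 1, 1].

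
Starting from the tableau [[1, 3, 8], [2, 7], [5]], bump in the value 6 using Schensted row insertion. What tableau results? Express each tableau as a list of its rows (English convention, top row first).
[[1, 3, 6], [2, 7, 8], [5]]

In row 1, 6 replaces 8 (the leftmost entry greater than 6); 8 is bumped to row 2. 8 is appended to row 2. The new tableau is [[1, 3, 6], [2, 7, 8], [5]].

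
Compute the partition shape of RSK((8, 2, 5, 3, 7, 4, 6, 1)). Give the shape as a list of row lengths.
[4, 2, 1, 1]

Row-insert each entry into an empty tableau.

After inserting 8: P = [[8]].
After inserting 2: P = [[2], [8]].
After inserting 5: P = [[2, 5], [8]].
After inserting 3: P = [[2, 3], [5], [8]].
After inserting 7: P = [[2, 3, 7], [5], [8]].
After inserting 4: P = [[2, 3, 4], [5, 7], [8]].
After inserting 6: P = [[2, 3, 4, 6], [5, 7], [8]].
After inserting 1: P = [[1, 3, 4, 6], [2, 7], [5], [8]].

The final insertion tableau P = [[1, 3, 4, 6], [2, 7], [5], [8]] has shape [4, 2, 1, 1].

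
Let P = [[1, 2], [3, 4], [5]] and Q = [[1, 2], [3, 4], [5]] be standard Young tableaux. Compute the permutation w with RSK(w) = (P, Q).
Reverse RSK: for i = n, n-1, ..., 1, locate i in Q, remove the corresponding corner cell from P, and reverse-bump its entry up through P; the value ejected from row 1 is w(i).

So w = 3 5 1 4 2.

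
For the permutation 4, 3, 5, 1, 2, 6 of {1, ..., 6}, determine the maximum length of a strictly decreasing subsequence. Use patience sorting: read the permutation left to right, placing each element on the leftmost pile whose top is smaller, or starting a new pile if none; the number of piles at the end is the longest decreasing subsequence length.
3

4: new pile. tops = [4]
3: new pile. tops = [4, 3]
5: onto pile 1 (replacing 4). tops = [5, 3]
1: new pile. tops = [5, 3, 1]
2: onto pile 3 (replacing 1). tops = [5, 3, 2]
6: onto pile 1 (replacing 5). tops = [6, 3, 2]

3 piles, so the longest decreasing subsequence has length 3.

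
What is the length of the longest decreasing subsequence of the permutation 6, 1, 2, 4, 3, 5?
3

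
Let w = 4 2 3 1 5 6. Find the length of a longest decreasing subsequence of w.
3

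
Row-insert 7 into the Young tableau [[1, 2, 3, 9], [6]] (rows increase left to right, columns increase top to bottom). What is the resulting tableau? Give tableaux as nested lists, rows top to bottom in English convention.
In row 1, 7 replaces 9 (the leftmost entry greater than 7); 9 is bumped to row 2. 9 is appended to row 2. The new tableau is [[1, 2, 3, 7], [6, 9]].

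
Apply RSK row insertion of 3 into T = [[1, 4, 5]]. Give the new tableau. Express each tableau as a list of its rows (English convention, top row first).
In row 1, 3 replaces 4 (the leftmost entry greater than 3); 4 is bumped to row 2. 4 starts a new row 2. The new tableau is [[1, 3, 5], [4]].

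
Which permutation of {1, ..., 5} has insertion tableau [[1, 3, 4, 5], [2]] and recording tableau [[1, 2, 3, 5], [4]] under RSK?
2 3 4 1 5

Reverse the RSK construction: for i from n down to 1, find the cell of Q containing i, remove the entry at that cell from P, and reverse-bump it up through P; the value ejected from row 1 is w(i).

Step i=5: Q has 5 at row 1, column 4; remove that cell from P, ejecting 5. So w(5) = 5. P is now [[1, 3, 4], [2]].
Step i=4: Q has 4 at row 2, column 1; remove 2 from row 2 of P and reverse-bump: 2 enters row 1 and ejects 1. So w(4) = 1. P is now [[2, 3, 4]].
Step i=3: Q has 3 at row 1, column 3; remove that cell from P, ejecting 4. So w(3) = 4. P is now [[2, 3]].
Step i=2: Q has 2 at row 1, column 2; remove that cell from P, ejecting 3. So w(2) = 3. P is now [[2]].
Step i=1: Q has 1 at row 1, column 1; remove that cell from P, ejecting 2. So w(1) = 2. P is now [].

So w = 2 3 4 1 5.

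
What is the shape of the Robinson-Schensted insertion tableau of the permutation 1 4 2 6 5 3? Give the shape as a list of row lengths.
[3, 2, 1]

Row-insert each entry into an empty tableau.

After inserting 1: P = [[1]].
After inserting 4: P = [[1, 4]].
After inserting 2: P = [[1, 2], [4]].
After inserting 6: P = [[1, 2, 6], [4]].
After inserting 5: P = [[1, 2, 5], [4, 6]].
After inserting 3: P = [[1, 2, 3], [4, 5], [6]].

The final insertion tableau P = [[1, 2, 3], [4, 5], [6]] has shape [3, 2, 1].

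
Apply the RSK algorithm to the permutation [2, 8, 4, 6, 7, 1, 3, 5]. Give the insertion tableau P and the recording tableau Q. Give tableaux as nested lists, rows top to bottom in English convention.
P = [[1, 3, 5, 7], [2, 4, 6], [8]], Q = [[1, 2, 4, 5], [3, 7, 8], [6]]

Insert each entry of the permutation into P by Schensted row insertion, recording in Q the position of each new cell.

After inserting 2: P = [[2]].
After inserting 8: P = [[2, 8]].
After inserting 4: P = [[2, 4], [8]].
After inserting 6: P = [[2, 4, 6], [8]].
After inserting 7: P = [[2, 4, 6, 7], [8]].
After inserting 1: P = [[1, 4, 6, 7], [2], [8]].
After inserting 3: P = [[1, 3, 6, 7], [2, 4], [8]].
After inserting 5: P = [[1, 3, 5, 7], [2, 4, 6], [8]].

So P = [[1, 3, 5, 7], [2, 4, 6], [8]], Q = [[1, 2, 4, 5], [3, 7, 8], [6]].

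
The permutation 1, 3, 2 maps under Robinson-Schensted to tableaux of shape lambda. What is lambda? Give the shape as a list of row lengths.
[2, 1]

Row-insert each entry into an empty tableau.

After inserting 1: P = [[1]].
After inserting 3: P = [[1, 3]].
After inserting 2: P = [[1, 2], [3]].

The final insertion tableau P = [[1, 2], [3]] has shape [2, 1].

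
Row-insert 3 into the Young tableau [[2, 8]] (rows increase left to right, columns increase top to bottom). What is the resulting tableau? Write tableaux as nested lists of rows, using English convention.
[[2, 3], [8]]

In row 1, 3 replaces 8 (the leftmost entry greater than 3); 8 is bumped to row 2. 8 starts a new row 2. The new tableau is [[2, 3], [8]].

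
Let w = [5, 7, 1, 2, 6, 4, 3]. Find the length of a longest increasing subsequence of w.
3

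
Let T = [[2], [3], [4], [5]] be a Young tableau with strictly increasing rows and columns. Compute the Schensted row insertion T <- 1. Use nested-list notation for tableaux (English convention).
[[1], [2], [3], [4], [5]]

In row 1, 1 replaces 2 (the leftmost entry greater than 1); 2 is bumped to row 2. In row 2, 2 replaces 3 (the leftmost entry greater than 2); 3 is bumped to row 3. In row 3, 3 replaces 4 (the leftmost entry greater than 3); 4 is bumped to row 4. In row 4, 4 replaces 5 (the leftmost entry greater than 4); 5 is bumped to row 5. 5 starts a new row 5. The new tableau is [[1], [2], [3], [4], [5]].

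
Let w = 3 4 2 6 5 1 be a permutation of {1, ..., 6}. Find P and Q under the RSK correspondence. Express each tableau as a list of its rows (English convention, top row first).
P = [[1, 4, 5], [2, 6], [3]], Q = [[1, 2, 4], [3, 5], [6]]

Insert each entry of the permutation into P by Schensted row insertion, recording in Q the position of each new cell.

After inserting 3: P = [[3]].
After inserting 4: P = [[3, 4]].
After inserting 2: P = [[2, 4], [3]].
After inserting 6: P = [[2, 4, 6], [3]].
After inserting 5: P = [[2, 4, 5], [3, 6]].
After inserting 1: P = [[1, 4, 5], [2, 6], [3]].

So P = [[1, 4, 5], [2, 6], [3]], Q = [[1, 2, 4], [3, 5], [6]].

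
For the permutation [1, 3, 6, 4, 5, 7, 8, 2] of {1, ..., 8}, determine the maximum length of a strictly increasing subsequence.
6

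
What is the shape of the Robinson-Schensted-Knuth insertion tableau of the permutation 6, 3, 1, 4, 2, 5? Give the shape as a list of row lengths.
[3, 2, 1]

Row-insert each entry into an empty tableau.

After inserting 6: P = [[6]].
After inserting 3: P = [[3], [6]].
After inserting 1: P = [[1], [3], [6]].
After inserting 4: P = [[1, 4], [3], [6]].
After inserting 2: P = [[1, 2], [3, 4], [6]].
After inserting 5: P = [[1, 2, 5], [3, 4], [6]].

The final insertion tableau P = [[1, 2, 5], [3, 4], [6]] has shape [3, 2, 1].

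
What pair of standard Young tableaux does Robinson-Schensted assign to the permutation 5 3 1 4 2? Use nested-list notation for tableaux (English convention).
P = [[1, 2], [3, 4], [5]], Q = [[1, 4], [2, 5], [3]]

Insert each entry of the permutation into P by Schensted row insertion, recording in Q the position of each new cell.

After inserting 5: P = [[5]].
After inserting 3: P = [[3], [5]].
After inserting 1: P = [[1], [3], [5]].
After inserting 4: P = [[1, 4], [3], [5]].
After inserting 2: P = [[1, 2], [3, 4], [5]].

So P = [[1, 2], [3, 4], [5]], Q = [[1, 4], [2, 5], [3]].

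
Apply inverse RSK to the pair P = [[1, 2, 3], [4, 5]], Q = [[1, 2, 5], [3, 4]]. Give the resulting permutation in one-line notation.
Reverse the RSK construction: for i from n down to 1, find the cell of Q containing i, remove the entry at that cell from P, and reverse-bump it up through P; the value ejected from row 1 is w(i).

Step i=5: Q has 5 at row 1, column 3; remove that cell from P, ejecting 3. So w(5) = 3. P is now [[1, 2], [4, 5]].
Step i=4: Q has 4 at row 2, column 2; remove 5 from row 2 of P and reverse-bump: 5 enters row 1 and ejects 2. So w(4) = 2. P is now [[1, 5], [4]].
Step i=3: Q has 3 at row 2, column 1; remove 4 from row 2 of P and reverse-bump: 4 enters row 1 and ejects 1. So w(3) = 1. P is now [[4, 5]].
Step i=2: Q has 2 at row 1, column 2; remove that cell from P, ejecting 5. So w(2) = 5. P is now [[4]].
Step i=1: Q has 1 at row 1, column 1; remove that cell from P, ejecting 4. So w(1) = 4. P is now [].

So w = 4 5 1 2 3.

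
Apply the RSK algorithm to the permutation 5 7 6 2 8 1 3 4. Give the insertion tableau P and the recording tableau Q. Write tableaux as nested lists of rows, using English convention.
Insert each entry of the permutation into P by Schensted row insertion, recording in Q the position of each new cell.

After inserting 5: P = [[5]].
After inserting 7: P = [[5, 7]].
After inserting 6: P = [[5, 6], [7]].
After inserting 2: P = [[2, 6], [5], [7]].
After inserting 8: P = [[2, 6, 8], [5], [7]].
After inserting 1: P = [[1, 6, 8], [2], [5], [7]].
After inserting 3: P = [[1, 3, 8], [2, 6], [5], [7]].
After inserting 4: P = [[1, 3, 4], [2, 6, 8], [5], [7]].

So P = [[1, 3, 4], [2, 6, 8], [5], [7]], Q = [[1, 2, 5], [3, 7, 8], [4], [6]].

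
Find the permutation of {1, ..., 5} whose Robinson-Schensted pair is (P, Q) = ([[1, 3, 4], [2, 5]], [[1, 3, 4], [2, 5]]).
Reverse the RSK construction: for i from n down to 1, find the cell of Q containing i, remove the entry at that cell from P, and reverse-bump it up through P; the value ejected from row 1 is w(i).

Step i=5: Q has 5 at row 2, column 2; remove 5 from row 2 of P and reverse-bump: 5 enters row 1 and ejects 4. So w(5) = 4. P is now [[1, 3, 5], [2]].
Step i=4: Q has 4 at row 1, column 3; remove that cell from P, ejecting 5. So w(4) = 5. P is now [[1, 3], [2]].
Step i=3: Q has 3 at row 1, column 2; remove that cell from P, ejecting 3. So w(3) = 3. P is now [[1], [2]].
Step i=2: Q has 2 at row 2, column 1; remove 2 from row 2 of P and reverse-bump: 2 enters row 1 and ejects 1. So w(2) = 1. P is now [[2]].
Step i=1: Q has 1 at row 1, column 1; remove that cell from P, ejecting 2. So w(1) = 2. P is now [].

So w = 2 1 3 5 4.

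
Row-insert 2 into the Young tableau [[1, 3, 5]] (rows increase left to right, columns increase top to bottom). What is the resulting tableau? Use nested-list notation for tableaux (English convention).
In row 1, 2 replaces 3 (the leftmost entry greater than 2); 3 is bumped to row 2. 3 starts a new row 2. The new tableau is [[1, 2, 5], [3]].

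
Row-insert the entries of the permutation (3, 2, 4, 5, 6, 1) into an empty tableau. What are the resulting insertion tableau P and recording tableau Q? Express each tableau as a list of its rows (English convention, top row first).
P = [[1, 4, 5, 6], [2], [3]], Q = [[1, 3, 4, 5], [2], [6]]

Insert each entry of the permutation into P by Schensted row insertion, recording in Q the position of each new cell.

After inserting 3: P = [[3]].
After inserting 2: P = [[2], [3]].
After inserting 4: P = [[2, 4], [3]].
After inserting 5: P = [[2, 4, 5], [3]].
After inserting 6: P = [[2, 4, 5, 6], [3]].
After inserting 1: P = [[1, 4, 5, 6], [2], [3]].

So P = [[1, 4, 5, 6], [2], [3]], Q = [[1, 3, 4, 5], [2], [6]].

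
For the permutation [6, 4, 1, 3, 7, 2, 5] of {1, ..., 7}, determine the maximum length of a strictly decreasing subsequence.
4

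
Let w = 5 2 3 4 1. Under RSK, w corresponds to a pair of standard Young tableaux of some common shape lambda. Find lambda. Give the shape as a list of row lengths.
RSK row insertion gives P = [[1, 3, 4], [2], [5]], which has shape [3, 1, 1].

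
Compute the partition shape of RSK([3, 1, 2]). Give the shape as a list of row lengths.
Row-insert each entry into an empty tableau.

After inserting 3: P = [[3]].
After inserting 1: P = [[1], [3]].
After inserting 2: P = [[1, 2], [3]].

The final insertion tableau P = [[1, 2], [3]] has shape [2, 1].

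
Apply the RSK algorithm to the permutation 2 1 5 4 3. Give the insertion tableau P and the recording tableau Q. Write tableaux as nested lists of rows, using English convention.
P = [[1, 3], [2, 4], [5]], Q = [[1, 3], [2, 4], [5]]

Insert each entry of the permutation into P by Schensted row insertion, recording in Q the position of each new cell.

Insert 2: appended to row 1. P = [[2]], Q = [[1]].
Insert 1: 1 bumps 2 from row 1; 2 starts row 2. P = [[1], [2]], Q = [[1], [2]].
Insert 5: appended to row 1. P = [[1, 5], [2]], Q = [[1, 3], [2]].
Insert 4: 4 bumps 5 from row 1; 5 appends to row 2. P = [[1, 4], [2, 5]], Q = [[1, 3], [2, 4]].
Insert 3: 3 bumps 4 from row 1; 4 bumps 5 from row 2; 5 starts row 3. P = [[1, 3], [2, 4], [5]], Q = [[1, 3], [2, 4], [5]].

So P = [[1, 3], [2, 4], [5]], Q = [[1, 3], [2, 4], [5]].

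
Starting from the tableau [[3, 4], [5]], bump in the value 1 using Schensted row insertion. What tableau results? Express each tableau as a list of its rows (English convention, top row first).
[[1, 4], [3], [5]]

In row 1, 1 replaces 3 (the leftmost entry greater than 1); 3 is bumped to row 2. In row 2, 3 replaces 5 (the leftmost entry greater than 3); 5 is bumped to row 3. 5 starts a new row 3. The new tableau is [[1, 4], [3], [5]].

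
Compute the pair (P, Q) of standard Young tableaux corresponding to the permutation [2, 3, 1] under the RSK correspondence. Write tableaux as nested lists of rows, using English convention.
P = [[1, 3], [2]], Q = [[1, 2], [3]]

Insert each entry of the permutation into P by Schensted row insertion, recording in Q the position of each new cell.

Insert 2: appended to row 1. P = [[2]].
Insert 3: appended to row 1. P = [[2, 3]].
Insert 1: 1 bumps 2 from row 1; 2 starts row 2. P = [[1, 3], [2]].

So P = [[1, 3], [2]], Q = [[1, 2], [3]].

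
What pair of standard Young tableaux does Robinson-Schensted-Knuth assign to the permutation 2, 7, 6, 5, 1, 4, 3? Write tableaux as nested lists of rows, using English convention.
Insert each entry of the permutation into P by Schensted row insertion, recording in Q the position of each new cell.

Insert 2: appended to row 1. P = [[2]].
Insert 7: appended to row 1. P = [[2, 7]].
Insert 6: 6 bumps 7 from row 1; 7 starts row 2. P = [[2, 6], [7]].
Insert 5: 5 bumps 6 from row 1; 6 bumps 7 from row 2; 7 starts row 3. P = [[2, 5], [6], [7]].
Insert 1: 1 bumps 2 from row 1; 2 bumps 6 from row 2; 6 bumps 7 from row 3; 7 starts row 4. P = [[1, 5], [2], [6], [7]].
Insert 4: 4 bumps 5 from row 1; 5 appends to row 2. P = [[1, 4], [2, 5], [6], [7]].
Insert 3: 3 bumps 4 from row 1; 4 bumps 5 from row 2; 5 bumps 6 from row 3; 6 bumps 7 from row 4; 7 starts row 5. P = [[1, 3], [2, 4], [5], [6], [7]].

So P = [[1, 3], [2, 4], [5], [6], [7]], Q = [[1, 2], [3, 6], [4], [5], [7]].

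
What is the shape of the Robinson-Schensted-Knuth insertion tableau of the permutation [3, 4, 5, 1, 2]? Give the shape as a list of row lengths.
[3, 2]

Row-insert each entry into an empty tableau.

After inserting 3: P = [[3]].
After inserting 4: P = [[3, 4]].
After inserting 5: P = [[3, 4, 5]].
After inserting 1: P = [[1, 4, 5], [3]].
After inserting 2: P = [[1, 2, 5], [3, 4]].

The final insertion tableau P = [[1, 2, 5], [3, 4]] has shape [3, 2].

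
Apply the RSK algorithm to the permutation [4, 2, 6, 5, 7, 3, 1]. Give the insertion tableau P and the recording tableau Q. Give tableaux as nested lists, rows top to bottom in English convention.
P = [[1, 3, 7], [2, 5], [4], [6]], Q = [[1, 3, 5], [2, 4], [6], [7]]

Insert each entry of the permutation into P by Schensted row insertion, recording in Q the position of each new cell.

Insert 4: appended to row 1. P = [[4]].
Insert 2: 2 bumps 4 from row 1; 4 starts row 2. P = [[2], [4]].
Insert 6: appended to row 1. P = [[2, 6], [4]].
Insert 5: 5 bumps 6 from row 1; 6 appends to row 2. P = [[2, 5], [4, 6]].
Insert 7: appended to row 1. P = [[2, 5, 7], [4, 6]].
Insert 3: 3 bumps 5 from row 1; 5 bumps 6 from row 2; 6 starts row 3. P = [[2, 3, 7], [4, 5], [6]].
Insert 1: 1 bumps 2 from row 1; 2 bumps 4 from row 2; 4 bumps 6 from row 3; 6 starts row 4. P = [[1, 3, 7], [2, 5], [4], [6]].

So P = [[1, 3, 7], [2, 5], [4], [6]], Q = [[1, 3, 5], [2, 4], [6], [7]].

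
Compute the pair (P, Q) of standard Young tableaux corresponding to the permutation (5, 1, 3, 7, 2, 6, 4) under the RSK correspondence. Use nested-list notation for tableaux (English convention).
Insert each entry of the permutation into P by Schensted row insertion, recording in Q the position of each new cell.

Insert 5: appended to row 1. P = [[5]], Q = [[1]].
Insert 1: 1 bumps 5 from row 1; 5 starts row 2. P = [[1], [5]], Q = [[1], [2]].
Insert 3: appended to row 1. P = [[1, 3], [5]], Q = [[1, 3], [2]].
Insert 7: appended to row 1. P = [[1, 3, 7], [5]], Q = [[1, 3, 4], [2]].
Insert 2: 2 bumps 3 from row 1; 3 bumps 5 from row 2; 5 starts row 3. P = [[1, 2, 7], [3], [5]], Q = [[1, 3, 4], [2], [5]].
Insert 6: 6 bumps 7 from row 1; 7 appends to row 2. P = [[1, 2, 6], [3, 7], [5]], Q = [[1, 3, 4], [2, 6], [5]].
Insert 4: 4 bumps 6 from row 1; 6 bumps 7 from row 2; 7 appends to row 3. P = [[1, 2, 4], [3, 6], [5, 7]], Q = [[1, 3, 4], [2, 6], [5, 7]].

So P = [[1, 2, 4], [3, 6], [5, 7]], Q = [[1, 3, 4], [2, 6], [5, 7]].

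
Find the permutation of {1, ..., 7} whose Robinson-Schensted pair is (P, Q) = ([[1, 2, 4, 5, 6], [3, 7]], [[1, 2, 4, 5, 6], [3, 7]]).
1 3 2 4 5 7 6

Reverse RSK: for i = n, n-1, ..., 1, locate i in Q, remove the corresponding corner cell from P, and reverse-bump its entry up through P; the value ejected from row 1 is w(i).

So w = 1 3 2 4 5 7 6.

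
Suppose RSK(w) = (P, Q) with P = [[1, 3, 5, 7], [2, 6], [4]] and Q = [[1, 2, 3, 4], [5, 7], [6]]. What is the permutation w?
2 4 6 7 3 1 5

Reverse the RSK construction: for i from n down to 1, find the cell of Q containing i, remove the entry at that cell from P, and reverse-bump it up through P; the value ejected from row 1 is w(i).

Step i=7: Q has 7 at row 2, column 2; remove 6 from row 2 of P and reverse-bump: 6 enters row 1 and ejects 5. So w(7) = 5. P is now [[1, 3, 6, 7], [2], [4]].
Step i=6: Q has 6 at row 3, column 1; remove 4 from row 3 of P and reverse-bump: 4 enters row 2 and ejects 2; 2 enters row 1 and ejects 1. So w(6) = 1. P is now [[2, 3, 6, 7], [4]].
Step i=5: Q has 5 at row 2, column 1; remove 4 from row 2 of P and reverse-bump: 4 enters row 1 and ejects 3. So w(5) = 3. P is now [[2, 4, 6, 7]].
Step i=4: Q has 4 at row 1, column 4; remove that cell from P, ejecting 7. So w(4) = 7. P is now [[2, 4, 6]].
Step i=3: Q has 3 at row 1, column 3; remove that cell from P, ejecting 6. So w(3) = 6. P is now [[2, 4]].
Step i=2: Q has 2 at row 1, column 2; remove that cell from P, ejecting 4. So w(2) = 4. P is now [[2]].
Step i=1: Q has 1 at row 1, column 1; remove that cell from P, ejecting 2. So w(1) = 2. P is now [].

So w = 2 4 6 7 3 1 5.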